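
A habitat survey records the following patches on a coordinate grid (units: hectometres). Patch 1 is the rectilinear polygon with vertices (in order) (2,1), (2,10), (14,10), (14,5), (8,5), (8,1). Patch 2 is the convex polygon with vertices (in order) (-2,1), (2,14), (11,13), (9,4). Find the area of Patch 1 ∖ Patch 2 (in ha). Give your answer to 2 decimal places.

|Patch 1| = 84, |Patch 1∩Patch 2| = 51.4343.
|Patch 1 ∖ Patch 2| = |Patch 1| − |Patch 1∩Patch 2| = 84 − 51.4343 = 32.57.

32.57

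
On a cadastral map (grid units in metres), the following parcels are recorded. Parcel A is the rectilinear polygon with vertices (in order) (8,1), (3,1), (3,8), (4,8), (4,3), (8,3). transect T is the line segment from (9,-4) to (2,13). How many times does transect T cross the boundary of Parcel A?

2

The segment meets the boundary at (6.118,3), (6.941,1).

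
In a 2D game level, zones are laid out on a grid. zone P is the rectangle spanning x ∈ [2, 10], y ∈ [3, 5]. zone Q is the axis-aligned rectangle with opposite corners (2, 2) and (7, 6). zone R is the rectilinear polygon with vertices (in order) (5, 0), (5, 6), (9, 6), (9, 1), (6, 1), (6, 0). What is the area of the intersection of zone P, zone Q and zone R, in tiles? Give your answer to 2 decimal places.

4.00

The intersection is the polygon with vertices (7,3), (5,3), (5,5), (7,5).
By the shoelace formula its area is 4.00.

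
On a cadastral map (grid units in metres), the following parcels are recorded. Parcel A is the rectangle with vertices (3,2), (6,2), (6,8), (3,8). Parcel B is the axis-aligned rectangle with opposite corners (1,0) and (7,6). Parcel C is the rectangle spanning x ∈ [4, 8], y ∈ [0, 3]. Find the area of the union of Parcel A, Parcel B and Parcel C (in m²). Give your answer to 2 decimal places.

45.00

By inclusion–exclusion:
Individual areas: |Parcel A| = 18, |Parcel B| = 36, |Parcel C| = 12.
|Parcel A∩Parcel B|: x∈[3,6], y∈[2,6] → 3·4 = 12.
|Parcel A∩Parcel C|: x∈[4,6], y∈[2,3] → 2·1 = 2.
|Parcel B∩Parcel C|: x∈[4,7], y∈[0,3] → 3·3 = 9.
|Parcel A∩Parcel B∩Parcel C| = 2.
|Parcel A ∪ Parcel B ∪ Parcel C| = 66 − 23 + 2 = 45.00.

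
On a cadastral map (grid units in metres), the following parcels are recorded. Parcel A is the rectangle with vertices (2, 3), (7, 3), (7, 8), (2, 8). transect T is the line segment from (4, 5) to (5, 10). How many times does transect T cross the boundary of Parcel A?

The segment meets the boundary at (4.6,8).

1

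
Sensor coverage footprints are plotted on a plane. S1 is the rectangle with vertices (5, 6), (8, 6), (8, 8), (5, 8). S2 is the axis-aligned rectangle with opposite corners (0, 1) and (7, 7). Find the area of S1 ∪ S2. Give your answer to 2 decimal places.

46.00

By inclusion–exclusion:
Individual areas: |S1| = 6, |S2| = 42.
|S1∩S2|: x∈[5,7], y∈[6,7] → 2·1 = 2.
|S1 ∪ S2| = 48 − 2 = 46.00.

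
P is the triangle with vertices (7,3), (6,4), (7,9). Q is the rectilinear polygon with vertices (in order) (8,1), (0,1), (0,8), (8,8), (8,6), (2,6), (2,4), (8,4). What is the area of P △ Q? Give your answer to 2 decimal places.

|P| = 3, |Q| = 44, |P∩Q| = 1.3.
|P △ Q| = |P| + |Q| − 2·|P∩Q| = 3 + 44 − 2.6 = 44.40.

44.40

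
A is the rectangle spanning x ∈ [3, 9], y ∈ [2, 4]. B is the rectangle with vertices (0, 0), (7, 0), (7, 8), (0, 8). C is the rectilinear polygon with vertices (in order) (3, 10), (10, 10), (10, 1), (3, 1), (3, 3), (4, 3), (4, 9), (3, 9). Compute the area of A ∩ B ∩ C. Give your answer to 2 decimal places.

7.00

The intersection is the polygon with vertices (3,3), (4,3), (4,4), (7,4), (7,2), (3,2).
By the shoelace formula its area is 7.00.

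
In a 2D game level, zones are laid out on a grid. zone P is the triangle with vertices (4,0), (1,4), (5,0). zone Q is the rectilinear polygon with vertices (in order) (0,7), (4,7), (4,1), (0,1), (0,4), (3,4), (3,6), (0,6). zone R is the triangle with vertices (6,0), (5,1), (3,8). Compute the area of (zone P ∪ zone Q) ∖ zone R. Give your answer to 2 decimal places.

|zone P ∪ zone Q| = 18.875.
|(zone P ∪ zone Q) ∩ zone R| = 0.372.
|(zone P ∪ zone Q) ∖ zone R| = 18.875 − 0.372 = 18.50.

18.50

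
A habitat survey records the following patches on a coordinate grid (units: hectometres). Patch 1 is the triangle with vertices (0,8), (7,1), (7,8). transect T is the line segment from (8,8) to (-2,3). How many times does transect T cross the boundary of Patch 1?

The segment meets the boundary at (2.667,5.333), (7,7.5).

2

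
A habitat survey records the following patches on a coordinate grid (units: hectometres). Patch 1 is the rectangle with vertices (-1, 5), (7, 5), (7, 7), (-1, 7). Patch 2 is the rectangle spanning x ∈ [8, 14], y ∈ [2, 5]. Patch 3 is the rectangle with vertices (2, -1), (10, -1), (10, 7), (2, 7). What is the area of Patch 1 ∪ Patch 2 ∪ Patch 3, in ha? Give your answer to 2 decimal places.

By inclusion–exclusion:
Individual areas: |Patch 1| = 16, |Patch 2| = 18, |Patch 3| = 64.
|Patch 1∩Patch 2| = 0 (no overlap).
|Patch 1∩Patch 3|: x∈[2,7], y∈[5,7] → 5·2 = 10.
|Patch 2∩Patch 3|: x∈[8,10], y∈[2,5] → 2·3 = 6.
|Patch 1∩Patch 2∩Patch 3| = 0.
|Patch 1 ∪ Patch 2 ∪ Patch 3| = 98 − 16 + 0 = 82.00.

82.00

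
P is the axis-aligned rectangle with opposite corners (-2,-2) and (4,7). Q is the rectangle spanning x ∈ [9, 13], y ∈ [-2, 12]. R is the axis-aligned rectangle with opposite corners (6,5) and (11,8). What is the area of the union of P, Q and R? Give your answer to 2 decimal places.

By inclusion–exclusion:
Individual areas: |P| = 54, |Q| = 56, |R| = 15.
|P∩Q| = 0 (no overlap).
|P∩R| = 0 (no overlap).
|Q∩R|: x∈[9,11], y∈[5,8] → 2·3 = 6.
|P∩Q∩R| = 0.
|P ∪ Q ∪ R| = 125 − 6 + 0 = 119.00.

119.00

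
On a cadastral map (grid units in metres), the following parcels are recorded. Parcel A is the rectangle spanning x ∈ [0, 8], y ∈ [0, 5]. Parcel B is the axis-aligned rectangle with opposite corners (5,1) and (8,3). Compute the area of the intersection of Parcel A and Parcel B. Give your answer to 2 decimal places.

|Parcel A∩Parcel B|: x∈[5,8], y∈[1,3] → 3·2 = 6.

6.00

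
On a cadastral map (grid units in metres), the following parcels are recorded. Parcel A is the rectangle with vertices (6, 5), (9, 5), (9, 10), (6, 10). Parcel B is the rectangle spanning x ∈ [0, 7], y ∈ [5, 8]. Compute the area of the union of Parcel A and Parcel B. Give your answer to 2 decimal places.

33.00

By inclusion–exclusion:
Individual areas: |Parcel A| = 15, |Parcel B| = 21.
|Parcel A∩Parcel B|: x∈[6,7], y∈[5,8] → 1·3 = 3.
|Parcel A ∪ Parcel B| = 36 − 3 = 33.00.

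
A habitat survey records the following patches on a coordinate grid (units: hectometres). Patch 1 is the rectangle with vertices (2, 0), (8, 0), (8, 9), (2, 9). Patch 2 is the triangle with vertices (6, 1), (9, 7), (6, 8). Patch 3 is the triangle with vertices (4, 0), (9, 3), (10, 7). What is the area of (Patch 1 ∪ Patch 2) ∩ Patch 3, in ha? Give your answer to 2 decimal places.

4.53

The region (Patch 1 ∪ Patch 2) ∩ Patch 3 is the polygon with vertices (8,2.4), (4,0), (8,4.667).
By the shoelace formula its area is 4.53.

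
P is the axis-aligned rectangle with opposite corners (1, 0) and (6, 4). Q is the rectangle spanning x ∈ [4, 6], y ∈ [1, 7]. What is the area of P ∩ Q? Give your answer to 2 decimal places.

|P∩Q|: x∈[4,6], y∈[1,4] → 2·3 = 6.

6.00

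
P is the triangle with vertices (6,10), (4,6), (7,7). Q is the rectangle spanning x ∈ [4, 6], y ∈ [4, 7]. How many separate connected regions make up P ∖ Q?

1

P ∖ Q is a single connected region.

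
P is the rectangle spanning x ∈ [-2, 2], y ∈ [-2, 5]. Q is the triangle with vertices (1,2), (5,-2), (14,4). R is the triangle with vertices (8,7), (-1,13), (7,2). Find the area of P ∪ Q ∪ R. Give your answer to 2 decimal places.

By inclusion–exclusion:
Individual areas: |P| = 28, |Q| = 30, |R| = 25.5.
|P∩Q| = 0.5769.
|P∩R| = 0.
|Q∩R| = 0.3666.
|P∩Q∩R| = 0.
|P ∪ Q ∪ R| = 83.5 − 0.9435 + 0 = 82.56.

82.56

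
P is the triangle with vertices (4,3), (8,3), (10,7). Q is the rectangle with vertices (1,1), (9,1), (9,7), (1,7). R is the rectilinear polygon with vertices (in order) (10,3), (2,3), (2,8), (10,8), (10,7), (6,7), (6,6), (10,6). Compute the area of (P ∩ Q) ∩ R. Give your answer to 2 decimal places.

7.25

The region (P ∩ Q) ∩ R is the polygon with vertices (4,3), (8.5,6), (9,6), (9,5), (8,3).
By the shoelace formula its area is 7.25.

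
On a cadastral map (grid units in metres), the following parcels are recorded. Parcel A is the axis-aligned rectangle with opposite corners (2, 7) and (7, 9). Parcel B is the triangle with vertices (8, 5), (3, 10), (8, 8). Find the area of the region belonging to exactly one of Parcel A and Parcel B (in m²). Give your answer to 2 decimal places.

|Parcel A| = 10, |Parcel B| = 7.5, |Parcel A∩Parcel B| = 3.55.
|Parcel A △ Parcel B| = |Parcel A| + |Parcel B| − 2·|Parcel A∩Parcel B| = 10 + 7.5 − 7.1 = 10.40.

10.40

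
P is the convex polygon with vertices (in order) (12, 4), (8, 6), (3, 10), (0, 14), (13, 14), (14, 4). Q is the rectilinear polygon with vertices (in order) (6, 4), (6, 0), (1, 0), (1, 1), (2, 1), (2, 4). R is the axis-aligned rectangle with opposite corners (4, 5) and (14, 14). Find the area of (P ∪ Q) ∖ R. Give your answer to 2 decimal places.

|P ∪ Q| = 104.
|(P ∪ Q) ∩ R| = 73.65.
|(P ∪ Q) ∖ R| = 104 − 73.65 = 30.35.

30.35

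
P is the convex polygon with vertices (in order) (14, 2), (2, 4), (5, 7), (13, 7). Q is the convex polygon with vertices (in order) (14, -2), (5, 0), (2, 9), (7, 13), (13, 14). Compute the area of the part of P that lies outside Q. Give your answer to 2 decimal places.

|P| = 41, |P∩Q| = 39.4912.
|P ∖ Q| = |P| − |P∩Q| = 41 − 39.4912 = 1.51.

1.51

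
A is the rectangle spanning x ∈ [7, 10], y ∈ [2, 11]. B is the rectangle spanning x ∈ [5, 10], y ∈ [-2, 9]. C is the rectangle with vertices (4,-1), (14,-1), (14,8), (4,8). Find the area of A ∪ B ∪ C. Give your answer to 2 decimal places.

106.00

By inclusion–exclusion:
Individual areas: |A| = 27, |B| = 55, |C| = 90.
|A∩B|: x∈[7,10], y∈[2,9] → 3·7 = 21.
|A∩C|: x∈[7,10], y∈[2,8] → 3·6 = 18.
|B∩C|: x∈[5,10], y∈[-1,8] → 5·9 = 45.
|A∩B∩C| = 18.
|A ∪ B ∪ C| = 172 − 84 + 18 = 106.00.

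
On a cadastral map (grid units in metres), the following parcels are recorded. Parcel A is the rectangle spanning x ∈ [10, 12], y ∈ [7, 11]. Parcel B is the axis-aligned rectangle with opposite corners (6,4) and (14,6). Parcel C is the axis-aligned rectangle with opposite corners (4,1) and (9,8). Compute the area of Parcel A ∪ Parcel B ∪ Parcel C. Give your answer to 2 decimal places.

By inclusion–exclusion:
Individual areas: |Parcel A| = 8, |Parcel B| = 16, |Parcel C| = 35.
|Parcel A∩Parcel B| = 0 (no overlap).
|Parcel A∩Parcel C| = 0 (no overlap).
|Parcel B∩Parcel C|: x∈[6,9], y∈[4,6] → 3·2 = 6.
|Parcel A∩Parcel B∩Parcel C| = 0.
|Parcel A ∪ Parcel B ∪ Parcel C| = 59 − 6 + 0 = 53.00.

53.00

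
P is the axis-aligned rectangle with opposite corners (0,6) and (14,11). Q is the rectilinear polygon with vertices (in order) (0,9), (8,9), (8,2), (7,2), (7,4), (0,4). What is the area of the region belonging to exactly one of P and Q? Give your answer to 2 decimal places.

64.00

|P| = 70, |Q| = 42, |P∩Q| = 24.
|P △ Q| = |P| + |Q| − 2·|P∩Q| = 70 + 42 − 48 = 64.00.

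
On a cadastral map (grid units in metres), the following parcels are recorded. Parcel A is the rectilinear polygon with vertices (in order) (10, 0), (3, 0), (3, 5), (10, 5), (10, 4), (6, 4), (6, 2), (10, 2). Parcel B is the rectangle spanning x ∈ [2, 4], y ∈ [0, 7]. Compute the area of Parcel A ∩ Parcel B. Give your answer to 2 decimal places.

5.00

The intersection is the polygon with vertices (3,0), (3,5), (4,5), (4,0).
By the shoelace formula its area is 5.00.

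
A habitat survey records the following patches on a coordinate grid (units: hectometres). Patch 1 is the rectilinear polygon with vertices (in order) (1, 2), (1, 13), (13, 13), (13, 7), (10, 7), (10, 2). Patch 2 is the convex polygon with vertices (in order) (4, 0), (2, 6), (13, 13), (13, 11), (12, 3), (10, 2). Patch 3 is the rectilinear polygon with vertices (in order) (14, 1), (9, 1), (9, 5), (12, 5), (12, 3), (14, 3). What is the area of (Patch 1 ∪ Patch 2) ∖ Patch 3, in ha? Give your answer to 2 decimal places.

|Patch 1 ∪ Patch 2| = 133.6667.
|(Patch 1 ∪ Patch 2) ∩ Patch 3| = 8.1667.
|(Patch 1 ∪ Patch 2) ∖ Patch 3| = 133.6667 − 8.1667 = 125.50.

125.50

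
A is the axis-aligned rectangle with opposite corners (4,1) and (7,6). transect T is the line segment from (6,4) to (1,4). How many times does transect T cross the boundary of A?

The segment meets the boundary at (4,4).

1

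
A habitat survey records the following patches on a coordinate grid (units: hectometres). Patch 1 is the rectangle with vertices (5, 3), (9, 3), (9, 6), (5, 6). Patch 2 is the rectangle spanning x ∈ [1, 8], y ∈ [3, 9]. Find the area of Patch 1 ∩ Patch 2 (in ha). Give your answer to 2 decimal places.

|Patch 1∩Patch 2|: x∈[5,8], y∈[3,6] → 3·3 = 9.

9.00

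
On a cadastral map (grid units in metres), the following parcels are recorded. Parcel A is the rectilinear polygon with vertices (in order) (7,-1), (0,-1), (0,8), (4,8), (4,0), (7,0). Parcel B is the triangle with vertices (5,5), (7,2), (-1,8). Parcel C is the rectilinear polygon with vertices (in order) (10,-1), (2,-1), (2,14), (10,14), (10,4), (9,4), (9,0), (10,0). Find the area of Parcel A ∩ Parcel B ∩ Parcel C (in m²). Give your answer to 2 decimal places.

2.00

The intersection is the polygon with vertices (4,5.5), (4,4.25), (2,5.75), (2,6.5).
By the shoelace formula its area is 2.00.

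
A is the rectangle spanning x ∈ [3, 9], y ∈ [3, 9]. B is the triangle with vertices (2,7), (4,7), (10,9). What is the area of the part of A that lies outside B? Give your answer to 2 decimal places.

34.17

|A| = 36, |A∩B| = 1.8333.
|A ∖ B| = |A| − |A∩B| = 36 − 1.8333 = 34.17.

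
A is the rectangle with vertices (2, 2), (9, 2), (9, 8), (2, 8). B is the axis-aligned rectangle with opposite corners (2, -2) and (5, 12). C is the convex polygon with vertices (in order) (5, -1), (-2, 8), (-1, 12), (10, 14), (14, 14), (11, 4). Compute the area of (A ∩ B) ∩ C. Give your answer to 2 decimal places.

The region (A ∩ B) ∩ C is the polygon with vertices (5,2), (2.667,2), (2,2.857), (2,8), (5,8).
By the shoelace formula its area is 17.71.

17.71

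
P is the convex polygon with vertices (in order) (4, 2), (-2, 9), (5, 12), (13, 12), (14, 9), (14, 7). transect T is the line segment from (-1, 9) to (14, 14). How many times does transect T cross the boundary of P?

The segment meets the boundary at (8,12).

1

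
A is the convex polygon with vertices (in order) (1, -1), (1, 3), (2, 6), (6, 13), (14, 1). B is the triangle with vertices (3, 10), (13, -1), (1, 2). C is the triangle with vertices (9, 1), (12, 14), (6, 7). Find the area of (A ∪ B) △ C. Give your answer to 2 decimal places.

95.23

|A ∪ B| = 103.3738.
|(A ∪ B) ∩ C| = 18.3214.
|(A ∪ B) △ C| = 103.3738 + 28.5 − 36.6429 = 95.23.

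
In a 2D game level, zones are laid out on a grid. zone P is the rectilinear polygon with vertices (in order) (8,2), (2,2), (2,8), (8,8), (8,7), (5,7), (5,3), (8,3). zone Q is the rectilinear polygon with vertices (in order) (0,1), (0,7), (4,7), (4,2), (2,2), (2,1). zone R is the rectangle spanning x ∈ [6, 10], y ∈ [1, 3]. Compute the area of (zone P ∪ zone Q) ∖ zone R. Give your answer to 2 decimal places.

34.00

|zone P ∪ zone Q| = 36.
|(zone P ∪ zone Q) ∩ zone R| = 2.
|(zone P ∪ zone Q) ∖ zone R| = 36 − 2 = 34.00.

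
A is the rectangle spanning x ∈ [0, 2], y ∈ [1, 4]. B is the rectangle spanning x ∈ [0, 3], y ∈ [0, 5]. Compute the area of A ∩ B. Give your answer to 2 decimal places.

|A∩B|: x∈[0,2], y∈[1,4] → 2·3 = 6.

6.00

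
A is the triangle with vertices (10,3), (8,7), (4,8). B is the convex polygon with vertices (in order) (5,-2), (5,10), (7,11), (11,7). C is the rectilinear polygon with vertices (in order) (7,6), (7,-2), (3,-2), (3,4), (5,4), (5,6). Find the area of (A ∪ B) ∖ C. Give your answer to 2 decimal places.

|A ∪ B| = 42.7381.
|(A ∪ B) ∩ C| = 13.
|(A ∪ B) ∖ C| = 42.7381 − 13 = 29.74.

29.74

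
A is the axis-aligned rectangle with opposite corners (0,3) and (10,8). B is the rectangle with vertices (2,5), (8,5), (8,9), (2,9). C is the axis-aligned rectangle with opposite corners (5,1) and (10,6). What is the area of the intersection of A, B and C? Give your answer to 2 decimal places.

The intersection is the polygon with vertices (8,5), (5,5), (5,6), (8,6).
By the shoelace formula its area is 3.00.

3.00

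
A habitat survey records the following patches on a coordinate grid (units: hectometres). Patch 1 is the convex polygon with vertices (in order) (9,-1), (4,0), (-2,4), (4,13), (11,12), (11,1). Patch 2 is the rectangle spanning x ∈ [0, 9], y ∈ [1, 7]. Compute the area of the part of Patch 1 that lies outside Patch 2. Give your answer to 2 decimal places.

|Patch 1| = 129, |Patch 1∩Patch 2| = 51.9167.
|Patch 1 ∖ Patch 2| = |Patch 1| − |Patch 1∩Patch 2| = 129 − 51.9167 = 77.08.

77.08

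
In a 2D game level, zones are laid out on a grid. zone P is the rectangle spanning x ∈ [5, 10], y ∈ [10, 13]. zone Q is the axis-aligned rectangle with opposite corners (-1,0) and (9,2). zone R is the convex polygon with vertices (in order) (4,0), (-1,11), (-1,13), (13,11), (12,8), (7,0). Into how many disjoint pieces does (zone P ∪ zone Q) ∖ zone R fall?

3

(zone P ∪ zone Q) ∖ zone R splits into 3 disjoint pieces (area 6.0714, area 2.75, area 9.0909).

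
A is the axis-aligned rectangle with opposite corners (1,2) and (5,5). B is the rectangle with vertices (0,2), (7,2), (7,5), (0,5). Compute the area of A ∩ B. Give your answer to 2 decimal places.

|A∩B|: x∈[1,5], y∈[2,5] → 4·3 = 12.

12.00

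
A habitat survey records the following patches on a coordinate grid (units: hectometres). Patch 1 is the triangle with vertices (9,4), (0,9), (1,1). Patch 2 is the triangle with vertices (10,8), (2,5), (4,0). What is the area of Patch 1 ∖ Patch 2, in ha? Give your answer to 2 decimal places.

|Patch 1| = 33.5, |Patch 1∩Patch 2| = 14.2012.
|Patch 1 ∖ Patch 2| = |Patch 1| − |Patch 1∩Patch 2| = 33.5 − 14.2012 = 19.30.

19.30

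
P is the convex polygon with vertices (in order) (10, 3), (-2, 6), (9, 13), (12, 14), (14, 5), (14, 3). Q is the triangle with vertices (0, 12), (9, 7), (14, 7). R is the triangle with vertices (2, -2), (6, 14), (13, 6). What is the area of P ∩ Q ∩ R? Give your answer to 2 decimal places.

The intersection is the polygon with vertices (11.273,7.974), (12.125,7), (9,7), (4.829,9.317), (5.049,10.197).
By the shoelace formula its area is 9.17.

9.17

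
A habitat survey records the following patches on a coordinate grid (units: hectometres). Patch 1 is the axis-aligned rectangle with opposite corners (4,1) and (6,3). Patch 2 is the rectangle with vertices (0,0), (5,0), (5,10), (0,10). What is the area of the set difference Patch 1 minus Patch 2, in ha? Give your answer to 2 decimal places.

2.00

|Patch 1∩Patch 2|: x∈[4,5], y∈[1,3] → 1·2 = 2.
|Patch 1| = 4.
|Patch 1 ∖ Patch 2| = |Patch 1| − |Patch 1∩Patch 2| = 4 − 2 = 2.00.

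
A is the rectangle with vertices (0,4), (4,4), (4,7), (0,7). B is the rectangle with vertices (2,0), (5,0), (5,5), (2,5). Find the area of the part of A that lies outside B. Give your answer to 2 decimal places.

10.00

|A∩B|: x∈[2,4], y∈[4,5] → 2·1 = 2.
|A| = 12.
|A ∖ B| = |A| − |A∩B| = 12 − 2 = 10.00.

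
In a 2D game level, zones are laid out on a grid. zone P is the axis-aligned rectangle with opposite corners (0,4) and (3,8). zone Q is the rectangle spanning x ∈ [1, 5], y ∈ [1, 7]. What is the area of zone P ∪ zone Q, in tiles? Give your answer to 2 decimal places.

30.00

By inclusion–exclusion:
Individual areas: |zone P| = 12, |zone Q| = 24.
|zone P∩zone Q|: x∈[1,3], y∈[4,7] → 2·3 = 6.
|zone P ∪ zone Q| = 36 − 6 = 30.00.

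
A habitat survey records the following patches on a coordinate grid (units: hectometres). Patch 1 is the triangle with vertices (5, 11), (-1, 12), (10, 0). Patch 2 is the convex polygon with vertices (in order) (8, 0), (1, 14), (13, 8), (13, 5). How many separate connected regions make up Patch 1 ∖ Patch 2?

Patch 1 ∖ Patch 2 splits into 2 disjoint pieces (area 9.9818, area 0.3315).

2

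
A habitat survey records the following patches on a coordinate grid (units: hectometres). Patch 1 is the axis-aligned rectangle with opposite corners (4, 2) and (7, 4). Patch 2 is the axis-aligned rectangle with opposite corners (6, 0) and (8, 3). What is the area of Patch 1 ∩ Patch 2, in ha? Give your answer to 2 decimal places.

|Patch 1∩Patch 2|: x∈[6,7], y∈[2,3] → 1·1 = 1.

1.00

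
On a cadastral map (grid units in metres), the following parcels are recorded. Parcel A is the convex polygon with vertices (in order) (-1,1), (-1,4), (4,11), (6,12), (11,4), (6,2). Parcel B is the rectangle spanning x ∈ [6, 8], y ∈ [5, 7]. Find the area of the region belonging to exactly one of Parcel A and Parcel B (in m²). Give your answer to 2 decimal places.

|Parcel A| = 75, |Parcel B| = 4, |Parcel A∩Parcel B| = 4.
|Parcel A △ Parcel B| = |Parcel A| + |Parcel B| − 2·|Parcel A∩Parcel B| = 75 + 4 − 8 = 71.00.

71.00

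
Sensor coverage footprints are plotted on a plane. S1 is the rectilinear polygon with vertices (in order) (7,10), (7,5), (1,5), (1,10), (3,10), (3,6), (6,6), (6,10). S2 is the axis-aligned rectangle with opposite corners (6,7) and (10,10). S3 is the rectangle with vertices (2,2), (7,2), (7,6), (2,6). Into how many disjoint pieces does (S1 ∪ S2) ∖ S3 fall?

(S1 ∪ S2) ∖ S3 splits into 2 disjoint pieces (area 9, area 13).

2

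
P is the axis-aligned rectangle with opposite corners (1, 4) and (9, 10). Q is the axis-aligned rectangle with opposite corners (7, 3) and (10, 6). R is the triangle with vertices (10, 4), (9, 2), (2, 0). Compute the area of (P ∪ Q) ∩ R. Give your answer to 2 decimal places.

0.75

The region (P ∪ Q) ∩ R is the polygon with vertices (8,3), (10,4), (9.5,3).
By the shoelace formula its area is 0.75.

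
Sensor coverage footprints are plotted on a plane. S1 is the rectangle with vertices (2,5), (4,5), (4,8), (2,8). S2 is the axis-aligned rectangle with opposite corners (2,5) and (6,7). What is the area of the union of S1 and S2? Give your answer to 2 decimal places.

10.00

By inclusion–exclusion:
Individual areas: |S1| = 6, |S2| = 8.
|S1∩S2|: x∈[2,4], y∈[5,7] → 2·2 = 4.
|S1 ∪ S2| = 14 − 4 = 10.00.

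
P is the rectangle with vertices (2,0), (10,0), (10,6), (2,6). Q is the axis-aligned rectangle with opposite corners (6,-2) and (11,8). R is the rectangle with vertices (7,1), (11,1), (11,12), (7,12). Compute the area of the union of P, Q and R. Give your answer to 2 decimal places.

90.00

By inclusion–exclusion:
Individual areas: |P| = 48, |Q| = 50, |R| = 44.
|P∩Q|: x∈[6,10], y∈[0,6] → 4·6 = 24.
|P∩R|: x∈[7,10], y∈[1,6] → 3·5 = 15.
|Q∩R|: x∈[7,11], y∈[1,8] → 4·7 = 28.
|P∩Q∩R| = 15.
|P ∪ Q ∪ R| = 142 − 67 + 15 = 90.00.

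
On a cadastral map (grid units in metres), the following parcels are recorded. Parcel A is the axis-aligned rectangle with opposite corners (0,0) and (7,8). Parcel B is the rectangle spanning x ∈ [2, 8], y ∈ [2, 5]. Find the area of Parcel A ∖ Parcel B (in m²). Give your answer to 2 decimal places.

|Parcel A∩Parcel B|: x∈[2,7], y∈[2,5] → 5·3 = 15.
|Parcel A| = 56.
|Parcel A ∖ Parcel B| = |Parcel A| − |Parcel A∩Parcel B| = 56 − 15 = 41.00.

41.00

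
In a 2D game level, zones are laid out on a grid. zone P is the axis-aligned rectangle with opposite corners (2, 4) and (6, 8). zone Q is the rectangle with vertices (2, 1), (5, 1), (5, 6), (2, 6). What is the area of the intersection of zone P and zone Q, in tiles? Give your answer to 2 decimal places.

|zone P∩zone Q|: x∈[2,5], y∈[4,6] → 3·2 = 6.

6.00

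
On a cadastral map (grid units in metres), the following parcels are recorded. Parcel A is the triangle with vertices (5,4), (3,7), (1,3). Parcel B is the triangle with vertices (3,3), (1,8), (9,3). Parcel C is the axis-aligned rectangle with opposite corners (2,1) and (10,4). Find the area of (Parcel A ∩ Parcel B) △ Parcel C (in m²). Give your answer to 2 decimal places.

27.88

|Parcel A ∩ Parcel B| = 5.1847.
|(Parcel A ∩ Parcel B) ∩ Parcel C| = 0.6545.
|(Parcel A ∩ Parcel B) △ Parcel C| = 5.1847 + 24 − 1.3091 = 27.88.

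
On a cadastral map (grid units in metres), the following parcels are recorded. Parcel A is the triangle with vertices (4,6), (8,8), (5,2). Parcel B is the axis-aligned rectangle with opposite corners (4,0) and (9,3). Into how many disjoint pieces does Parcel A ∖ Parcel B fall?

1

Parcel A ∖ Parcel B is a single connected region.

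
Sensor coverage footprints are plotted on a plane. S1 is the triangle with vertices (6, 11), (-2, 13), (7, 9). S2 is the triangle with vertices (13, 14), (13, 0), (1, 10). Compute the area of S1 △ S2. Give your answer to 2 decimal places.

|S1| = 7, |S2| = 84, |S1∩S2| = 3.5714.
|S1 △ S2| = |S1| + |S2| − 2·|S1∩S2| = 7 + 84 − 7.1429 = 83.86.

83.86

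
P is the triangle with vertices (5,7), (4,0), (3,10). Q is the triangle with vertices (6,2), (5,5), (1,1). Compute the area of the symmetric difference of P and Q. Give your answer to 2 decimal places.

13.01

|P| = 8.5, |Q| = 8, |P∩Q| = 1.7469.
|P △ Q| = |P| + |Q| − 2·|P∩Q| = 8.5 + 8 − 3.4938 = 13.01.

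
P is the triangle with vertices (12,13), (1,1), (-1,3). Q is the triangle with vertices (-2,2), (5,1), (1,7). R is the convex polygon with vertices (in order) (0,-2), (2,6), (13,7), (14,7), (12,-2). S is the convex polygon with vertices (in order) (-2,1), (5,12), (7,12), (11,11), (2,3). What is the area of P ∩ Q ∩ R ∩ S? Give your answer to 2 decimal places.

2.51

The intersection is the polygon with vertices (1.786,5.143), (2.085,5.373), (3.046,3.93), (2,3), (1.143,2.571).
By the shoelace formula its area is 2.51.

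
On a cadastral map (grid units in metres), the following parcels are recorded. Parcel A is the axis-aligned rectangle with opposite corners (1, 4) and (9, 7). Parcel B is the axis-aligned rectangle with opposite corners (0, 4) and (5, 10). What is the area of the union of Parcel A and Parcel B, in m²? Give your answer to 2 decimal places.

42.00

By inclusion–exclusion:
Individual areas: |Parcel A| = 24, |Parcel B| = 30.
|Parcel A∩Parcel B|: x∈[1,5], y∈[4,7] → 4·3 = 12.
|Parcel A ∪ Parcel B| = 54 − 12 = 42.00.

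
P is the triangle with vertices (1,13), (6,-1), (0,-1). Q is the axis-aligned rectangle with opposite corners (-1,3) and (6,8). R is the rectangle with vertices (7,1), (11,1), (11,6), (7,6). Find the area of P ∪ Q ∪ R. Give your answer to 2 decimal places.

80.93

By inclusion–exclusion:
Individual areas: |P| = 42, |Q| = 35, |R| = 20.
|P∩Q| = 16.0714.
|P∩R| = 0.
|Q∩R| = 0 (no overlap).
|P∩Q∩R| = 0.
|P ∪ Q ∪ R| = 97 − 16.0714 + 0 = 80.93.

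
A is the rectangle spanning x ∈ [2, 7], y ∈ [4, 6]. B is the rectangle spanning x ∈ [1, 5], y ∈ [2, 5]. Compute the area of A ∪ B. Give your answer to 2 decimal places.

By inclusion–exclusion:
Individual areas: |A| = 10, |B| = 12.
|A∩B|: x∈[2,5], y∈[4,5] → 3·1 = 3.
|A ∪ B| = 22 − 3 = 19.00.

19.00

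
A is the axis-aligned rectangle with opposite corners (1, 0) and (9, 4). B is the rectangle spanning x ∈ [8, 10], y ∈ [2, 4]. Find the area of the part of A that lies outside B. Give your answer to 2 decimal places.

|A∩B|: x∈[8,9], y∈[2,4] → 1·2 = 2.
|A| = 32.
|A ∖ B| = |A| − |A∩B| = 32 − 2 = 30.00.

30.00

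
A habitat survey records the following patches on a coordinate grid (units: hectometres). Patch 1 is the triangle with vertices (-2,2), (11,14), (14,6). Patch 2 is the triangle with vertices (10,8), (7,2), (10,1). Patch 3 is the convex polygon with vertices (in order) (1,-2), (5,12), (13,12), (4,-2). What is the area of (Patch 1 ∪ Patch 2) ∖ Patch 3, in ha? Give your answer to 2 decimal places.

|Patch 1 ∪ Patch 2| = 77.9286.
|(Patch 1 ∪ Patch 2) ∩ Patch 3| = 43.5321.
|(Patch 1 ∪ Patch 2) ∖ Patch 3| = 77.9286 − 43.5321 = 34.40.

34.40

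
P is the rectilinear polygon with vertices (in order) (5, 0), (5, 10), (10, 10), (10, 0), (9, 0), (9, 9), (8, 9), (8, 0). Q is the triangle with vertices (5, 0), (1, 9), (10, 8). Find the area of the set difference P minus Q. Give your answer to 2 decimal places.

22.18

|P| = 41, |P∩Q| = 18.8222.
|P ∖ Q| = |P| − |P∩Q| = 41 − 18.8222 = 22.18.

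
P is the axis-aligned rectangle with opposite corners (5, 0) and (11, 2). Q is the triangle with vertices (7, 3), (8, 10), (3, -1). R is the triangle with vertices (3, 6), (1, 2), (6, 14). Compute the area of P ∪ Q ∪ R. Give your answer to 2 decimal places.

25.50

By inclusion–exclusion:
Individual areas: |P| = 12, |Q| = 12, |R| = 2.
|P∩Q| = 0.5.
|P∩R| = 0.
|Q∩R| = 0.
|P∩Q∩R| = 0.
|P ∪ Q ∪ R| = 26 − 0.5 + 0 = 25.50.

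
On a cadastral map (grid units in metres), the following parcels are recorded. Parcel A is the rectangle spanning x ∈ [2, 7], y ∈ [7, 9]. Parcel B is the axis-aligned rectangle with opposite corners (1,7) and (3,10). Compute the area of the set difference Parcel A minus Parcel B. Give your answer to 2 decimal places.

|Parcel A∩Parcel B|: x∈[2,3], y∈[7,9] → 1·2 = 2.
|Parcel A| = 10.
|Parcel A ∖ Parcel B| = |Parcel A| − |Parcel A∩Parcel B| = 10 − 2 = 8.00.

8.00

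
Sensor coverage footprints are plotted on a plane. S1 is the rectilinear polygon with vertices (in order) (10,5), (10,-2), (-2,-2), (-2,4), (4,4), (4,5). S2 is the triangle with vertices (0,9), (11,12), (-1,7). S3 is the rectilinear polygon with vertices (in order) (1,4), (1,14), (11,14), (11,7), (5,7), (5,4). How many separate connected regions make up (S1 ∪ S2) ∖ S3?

2

(S1 ∪ S2) ∖ S3 splits into 2 disjoint pieces (area 77, area 2.303).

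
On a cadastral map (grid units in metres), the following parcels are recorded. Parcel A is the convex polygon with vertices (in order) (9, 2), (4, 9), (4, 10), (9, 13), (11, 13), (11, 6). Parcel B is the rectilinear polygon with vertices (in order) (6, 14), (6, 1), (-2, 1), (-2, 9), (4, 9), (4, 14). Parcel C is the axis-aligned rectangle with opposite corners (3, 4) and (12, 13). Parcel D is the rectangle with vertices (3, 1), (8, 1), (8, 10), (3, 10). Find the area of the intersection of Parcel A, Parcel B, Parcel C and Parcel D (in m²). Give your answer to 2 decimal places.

4.80

The intersection is the polygon with vertices (6,6.2), (4,9), (4,10), (6,10).
By the shoelace formula its area is 4.80.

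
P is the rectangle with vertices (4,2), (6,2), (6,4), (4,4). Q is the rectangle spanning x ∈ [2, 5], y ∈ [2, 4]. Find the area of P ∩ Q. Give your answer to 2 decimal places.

2.00

|P∩Q|: x∈[4,5], y∈[2,4] → 1·2 = 2.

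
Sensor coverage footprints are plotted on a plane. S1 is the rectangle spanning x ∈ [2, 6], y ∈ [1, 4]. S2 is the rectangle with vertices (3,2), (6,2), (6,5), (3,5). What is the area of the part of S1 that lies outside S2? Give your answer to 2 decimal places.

|S1∩S2|: x∈[3,6], y∈[2,4] → 3·2 = 6.
|S1| = 12.
|S1 ∖ S2| = |S1| − |S1∩S2| = 12 − 6 = 6.00.

6.00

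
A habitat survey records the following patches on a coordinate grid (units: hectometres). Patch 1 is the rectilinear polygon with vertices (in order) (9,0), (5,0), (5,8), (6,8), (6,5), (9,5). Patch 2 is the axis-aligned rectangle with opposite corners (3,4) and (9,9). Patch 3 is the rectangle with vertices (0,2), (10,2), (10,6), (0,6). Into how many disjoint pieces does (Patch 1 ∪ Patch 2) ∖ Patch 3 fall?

2

(Patch 1 ∪ Patch 2) ∖ Patch 3 splits into 2 disjoint pieces (area 8, area 18).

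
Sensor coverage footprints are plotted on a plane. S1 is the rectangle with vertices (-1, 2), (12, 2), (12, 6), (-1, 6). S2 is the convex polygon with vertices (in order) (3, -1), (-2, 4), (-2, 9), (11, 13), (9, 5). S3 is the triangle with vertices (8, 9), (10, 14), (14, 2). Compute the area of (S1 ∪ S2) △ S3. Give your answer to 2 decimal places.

126.11

|S1 ∪ S2| = 122.375.
|(S1 ∪ S2) ∩ S3| = 9.1341.
|(S1 ∪ S2) △ S3| = 122.375 + 22 − 18.2683 = 126.11.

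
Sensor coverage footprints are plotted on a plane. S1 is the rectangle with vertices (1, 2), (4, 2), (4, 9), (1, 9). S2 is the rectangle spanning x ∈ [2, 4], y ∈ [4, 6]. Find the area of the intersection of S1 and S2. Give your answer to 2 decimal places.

|S1∩S2|: x∈[2,4], y∈[4,6] → 2·2 = 4.

4.00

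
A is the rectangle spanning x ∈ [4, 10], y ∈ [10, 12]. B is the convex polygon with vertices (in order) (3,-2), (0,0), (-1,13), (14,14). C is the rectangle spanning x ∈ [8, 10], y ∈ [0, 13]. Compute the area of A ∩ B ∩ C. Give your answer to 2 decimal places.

4.00

The intersection is the polygon with vertices (10,12), (10,10), (8,10), (8,12).
By the shoelace formula its area is 4.00.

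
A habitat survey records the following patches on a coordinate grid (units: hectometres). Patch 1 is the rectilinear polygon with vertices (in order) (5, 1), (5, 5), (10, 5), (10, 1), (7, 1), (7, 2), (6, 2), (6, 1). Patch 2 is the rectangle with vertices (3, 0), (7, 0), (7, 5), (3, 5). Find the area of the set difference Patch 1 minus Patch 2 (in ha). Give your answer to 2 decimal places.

|Patch 1| = 19, |Patch 1∩Patch 2| = 7.
|Patch 1 ∖ Patch 2| = |Patch 1| − |Patch 1∩Patch 2| = 19 − 7 = 12.00.

12.00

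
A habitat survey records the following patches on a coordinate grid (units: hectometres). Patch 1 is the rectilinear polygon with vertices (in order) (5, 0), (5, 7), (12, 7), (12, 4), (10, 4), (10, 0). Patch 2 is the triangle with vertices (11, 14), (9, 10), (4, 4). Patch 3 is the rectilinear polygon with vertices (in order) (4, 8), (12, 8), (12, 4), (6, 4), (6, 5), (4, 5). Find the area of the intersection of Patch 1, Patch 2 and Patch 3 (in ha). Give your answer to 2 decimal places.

0.49

The intersection is the polygon with vertices (6.1,7), (6.5,7), (5,5.2), (5,5.429).
By the shoelace formula its area is 0.49.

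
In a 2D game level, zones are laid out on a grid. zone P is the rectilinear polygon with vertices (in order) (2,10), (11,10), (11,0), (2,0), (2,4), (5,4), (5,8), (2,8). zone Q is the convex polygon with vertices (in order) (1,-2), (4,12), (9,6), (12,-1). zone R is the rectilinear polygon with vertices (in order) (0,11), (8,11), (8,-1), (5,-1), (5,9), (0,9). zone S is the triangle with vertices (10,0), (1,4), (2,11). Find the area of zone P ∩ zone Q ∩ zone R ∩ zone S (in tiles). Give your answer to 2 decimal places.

9.78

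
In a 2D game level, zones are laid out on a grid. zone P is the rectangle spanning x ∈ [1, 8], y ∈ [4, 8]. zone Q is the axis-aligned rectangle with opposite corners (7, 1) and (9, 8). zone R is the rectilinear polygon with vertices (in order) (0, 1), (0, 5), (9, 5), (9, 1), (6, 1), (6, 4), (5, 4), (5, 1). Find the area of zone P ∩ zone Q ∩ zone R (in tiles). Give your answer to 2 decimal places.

The intersection is the polygon with vertices (7,4), (7,5), (8,5), (8,4).
By the shoelace formula its area is 1.00.

1.00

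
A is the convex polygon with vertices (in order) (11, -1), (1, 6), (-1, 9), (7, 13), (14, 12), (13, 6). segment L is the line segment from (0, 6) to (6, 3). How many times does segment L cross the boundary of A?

1

The segment meets the boundary at (3.5,4.25).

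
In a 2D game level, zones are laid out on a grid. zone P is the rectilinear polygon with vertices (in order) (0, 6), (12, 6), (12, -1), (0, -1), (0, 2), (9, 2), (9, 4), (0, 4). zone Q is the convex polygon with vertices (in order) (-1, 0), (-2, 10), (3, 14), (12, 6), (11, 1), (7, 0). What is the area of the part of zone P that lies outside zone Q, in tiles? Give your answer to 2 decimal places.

|zone P| = 66, |zone P∩zone Q| = 48.5.
|zone P ∖ zone Q| = |zone P| − |zone P∩zone Q| = 66 − 48.5 = 17.50.

17.50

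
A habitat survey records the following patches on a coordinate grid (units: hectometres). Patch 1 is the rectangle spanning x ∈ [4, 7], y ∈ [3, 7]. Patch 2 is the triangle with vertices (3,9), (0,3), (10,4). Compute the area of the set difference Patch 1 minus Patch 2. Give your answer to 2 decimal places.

2.16

|Patch 1| = 12, |Patch 1∩Patch 2| = 9.8357.
|Patch 1 ∖ Patch 2| = |Patch 1| − |Patch 1∩Patch 2| = 12 − 9.8357 = 2.16.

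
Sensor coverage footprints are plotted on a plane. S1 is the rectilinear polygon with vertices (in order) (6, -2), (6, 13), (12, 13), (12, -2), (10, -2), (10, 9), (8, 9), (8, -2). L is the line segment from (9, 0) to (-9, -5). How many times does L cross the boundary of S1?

2

The segment meets the boundary at (6,-0.833), (8,-0.278).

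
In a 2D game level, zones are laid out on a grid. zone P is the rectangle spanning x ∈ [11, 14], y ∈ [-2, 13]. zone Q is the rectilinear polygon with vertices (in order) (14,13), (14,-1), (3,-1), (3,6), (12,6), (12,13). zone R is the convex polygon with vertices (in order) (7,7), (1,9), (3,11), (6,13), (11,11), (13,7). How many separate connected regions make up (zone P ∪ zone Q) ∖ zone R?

(zone P ∪ zone Q) ∖ zone R is a single connected region.

1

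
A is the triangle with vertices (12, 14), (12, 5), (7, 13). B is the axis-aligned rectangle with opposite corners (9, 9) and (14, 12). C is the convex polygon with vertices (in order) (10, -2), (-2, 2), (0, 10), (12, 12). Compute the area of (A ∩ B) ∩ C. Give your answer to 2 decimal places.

7.41

The region (A ∩ B) ∩ C is the polygon with vertices (9.5,9), (9,9.8), (9,11.5), (12,12), (11.571,9).
By the shoelace formula its area is 7.41.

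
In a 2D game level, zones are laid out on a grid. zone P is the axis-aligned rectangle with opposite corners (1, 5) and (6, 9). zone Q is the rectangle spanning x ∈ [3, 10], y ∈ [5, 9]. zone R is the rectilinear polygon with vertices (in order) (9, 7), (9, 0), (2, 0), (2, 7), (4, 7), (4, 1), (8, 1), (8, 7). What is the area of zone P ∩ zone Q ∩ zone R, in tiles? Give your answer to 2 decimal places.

2.00

The intersection is the polygon with vertices (3,5), (3,7), (4,7), (4,5).
By the shoelace formula its area is 2.00.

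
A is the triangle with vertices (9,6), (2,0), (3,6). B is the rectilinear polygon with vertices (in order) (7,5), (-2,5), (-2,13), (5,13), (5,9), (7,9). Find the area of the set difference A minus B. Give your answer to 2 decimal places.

|A| = 18, |A∩B| = 4.0833.
|A ∖ B| = |A| − |A∩B| = 18 − 4.0833 = 13.92.

13.92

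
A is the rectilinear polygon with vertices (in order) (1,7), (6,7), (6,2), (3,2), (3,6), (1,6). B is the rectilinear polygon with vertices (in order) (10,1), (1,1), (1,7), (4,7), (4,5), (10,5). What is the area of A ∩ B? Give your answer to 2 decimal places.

13.00

The intersection is the polygon with vertices (4,7), (4,5), (6,5), (6,2), (3,2), (3,6), (1,6), (1,7).
By the shoelace formula its area is 13.00.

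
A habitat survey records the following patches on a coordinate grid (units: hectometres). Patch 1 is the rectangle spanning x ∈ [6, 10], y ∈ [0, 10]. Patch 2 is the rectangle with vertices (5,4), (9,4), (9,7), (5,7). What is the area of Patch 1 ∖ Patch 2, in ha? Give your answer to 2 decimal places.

31.00

|Patch 1∩Patch 2|: x∈[6,9], y∈[4,7] → 3·3 = 9.
|Patch 1| = 40.
|Patch 1 ∖ Patch 2| = |Patch 1| − |Patch 1∩Patch 2| = 40 − 9 = 31.00.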